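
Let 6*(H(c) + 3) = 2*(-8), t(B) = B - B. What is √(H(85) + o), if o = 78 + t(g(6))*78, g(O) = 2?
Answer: √651/3 ≈ 8.5049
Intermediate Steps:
t(B) = 0
H(c) = -17/3 (H(c) = -3 + (2*(-8))/6 = -3 + (⅙)*(-16) = -3 - 8/3 = -17/3)
o = 78 (o = 78 + 0*78 = 78 + 0 = 78)
√(H(85) + o) = √(-17/3 + 78) = √(217/3) = √651/3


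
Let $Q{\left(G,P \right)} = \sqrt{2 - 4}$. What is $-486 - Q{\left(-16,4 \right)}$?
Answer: $-486 - i \sqrt{2} \approx -486.0 - 1.4142 i$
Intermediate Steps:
$Q{\left(G,P \right)} = i \sqrt{2}$ ($Q{\left(G,P \right)} = \sqrt{-2} = i \sqrt{2}$)
$-486 - Q{\left(-16,4 \right)} = -486 - i \sqrt{2}$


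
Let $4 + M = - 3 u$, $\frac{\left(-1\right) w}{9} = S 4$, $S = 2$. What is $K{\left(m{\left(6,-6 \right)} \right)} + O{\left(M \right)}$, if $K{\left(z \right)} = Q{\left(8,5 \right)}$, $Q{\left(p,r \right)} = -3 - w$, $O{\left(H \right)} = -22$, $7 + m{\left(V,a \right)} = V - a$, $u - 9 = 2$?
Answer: $47$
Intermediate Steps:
$u = 11$ ($u = 9 + 2 = 11$)
$w = -72$ ($w = - 9 \cdot 2 \cdot 4 = \left(-9\right) 8 = -72$)
$m{\left(V,a \right)} = -7 + V - a$ ($m{\left(V,a \right)} = -7 + \left(V - a\right) = -7 + V - a$)
$M = -37$ ($M = -4 - 33 = -37$)
$Q{\left(p,r \right)} = 69$ ($Q{\left(p,r \right)} = -3 - -72 = -3 + 72 = 69$)
$K{\left(z \right)} = 69$
$K{\left(m{\left(6,-6 \right)} \right)} + O{\left(M \right)} = 69 - 22 = 47$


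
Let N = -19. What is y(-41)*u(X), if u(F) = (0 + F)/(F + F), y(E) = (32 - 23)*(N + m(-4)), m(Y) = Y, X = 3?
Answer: -207/2 ≈ -103.50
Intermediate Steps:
y(E) = -207 (y(E) = (32 - 23)*(-19 - 4) = 9*(-23) = -207)
u(F) = ½ (u(F) = F/((2*F)) = F*(1/(2*F)) = ½)
y(-41)*u(X) = -207*½ = -207/2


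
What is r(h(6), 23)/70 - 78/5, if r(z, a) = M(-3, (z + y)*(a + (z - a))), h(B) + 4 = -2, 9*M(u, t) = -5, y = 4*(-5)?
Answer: -9833/630 ≈ -15.608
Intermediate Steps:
y = -20
M(u, t) = -5/9 (M(u, t) = (⅑)*(-5) = -5/9)
h(B) = -6 (h(B) = -4 - 2 = -6)
r(z, a) = -5/9
r(h(6), 23)/70 - 78/5 = -5/9/70 - 78/5 = -5/9*1/70 - 78*⅕ = -1/126 - 78/5 = -9833/630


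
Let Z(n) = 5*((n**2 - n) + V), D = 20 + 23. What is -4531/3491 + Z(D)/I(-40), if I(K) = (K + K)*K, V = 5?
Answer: 3422361/2234240 ≈ 1.5318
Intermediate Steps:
D = 43
I(K) = 2*K**2 (I(K) = (2*K)*K = 2*K**2)
Z(n) = 25 - 5*n + 5*n**2 (Z(n) = 5*((n**2 - n) + 5) = 5*(5 + n**2 - n) = 25 - 5*n + 5*n**2)
-4531/3491 + Z(D)/I(-40) = -4531/3491 + (25 - 5*43 + 5*43**2)/((2*(-40)**2)) = -4531*1/3491 + (25 - 215 + 5*1849)/((2*1600)) = -4531/3491 + (25 - 215 + 9245)/3200 = -4531/3491 + 9055*(1/3200) = -4531/3491 + 1811/640 = 3422361/2234240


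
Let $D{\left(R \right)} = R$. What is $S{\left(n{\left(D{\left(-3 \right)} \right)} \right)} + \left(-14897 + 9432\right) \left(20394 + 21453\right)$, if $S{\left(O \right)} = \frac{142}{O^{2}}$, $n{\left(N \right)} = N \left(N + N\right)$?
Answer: $- \frac{37048404439}{162} \approx -2.2869 \cdot 10^{8}$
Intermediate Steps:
$n{\left(N \right)} = 2 N^{2}$ ($n{\left(N \right)} = N 2 N = 2 N^{2}$)
$S{\left(O \right)} = \frac{142}{O^{2}}$
$S{\left(n{\left(D{\left(-3 \right)} \right)} \right)} + \left(-14897 + 9432\right) \left(20394 + 21453\right) = \frac{142}{324} + \left(-14897 + 9432\right) \left(20394 + 21453\right) = \frac{142}{324} - 228693855 = 142 \cdot \frac{1}{324} - 228693855 = \frac{71}{162} - 228693855 = - \frac{37048404439}{162}$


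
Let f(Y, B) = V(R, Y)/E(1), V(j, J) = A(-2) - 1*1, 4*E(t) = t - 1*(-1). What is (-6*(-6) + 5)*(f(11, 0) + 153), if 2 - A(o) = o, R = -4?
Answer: 6519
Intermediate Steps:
E(t) = ¼ + t/4 (E(t) = (t - 1*(-1))/4 = (t + 1)/4 = (1 + t)/4 = ¼ + t/4)
A(o) = 2 - o
V(j, J) = 3 (V(j, J) = (2 - 1*(-2)) - 1*1 = (2 + 2) - 1 = 4 - 1 = 3)
f(Y, B) = 6 (f(Y, B) = 3/(¼ + (¼)*1) = 3/(¼ + ¼) = 3/(½) = 3*2 = 6)
(-6*(-6) + 5)*(f(11, 0) + 153) = (-6*(-6) + 5)*(6 + 153) = (36 + 5)*159 = 41*159 = 6519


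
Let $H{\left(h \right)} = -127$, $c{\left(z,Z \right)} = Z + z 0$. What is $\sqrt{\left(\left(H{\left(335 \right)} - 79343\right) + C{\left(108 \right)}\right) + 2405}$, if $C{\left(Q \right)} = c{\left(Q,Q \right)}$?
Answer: $i \sqrt{76957} \approx 277.41 i$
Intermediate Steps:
$c{\left(z,Z \right)} = Z$ ($c{\left(z,Z \right)} = Z + 0 = Z$)
$C{\left(Q \right)} = Q$
$\sqrt{\left(\left(H{\left(335 \right)} - 79343\right) + C{\left(108 \right)}\right) + 2405} = \sqrt{\left(\left(-127 - 79343\right) + 108\right) + 2405} = \sqrt{\left(-79470 + 108\right) + 2405} = \sqrt{-79362 + 2405} = \sqrt{-76957} = i \sqrt{76957}$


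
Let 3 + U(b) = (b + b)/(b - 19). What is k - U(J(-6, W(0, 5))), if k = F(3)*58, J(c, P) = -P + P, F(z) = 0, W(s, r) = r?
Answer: 3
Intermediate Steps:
J(c, P) = 0
U(b) = -3 + 2*b/(-19 + b) (U(b) = -3 + (b + b)/(b - 19) = -3 + (2*b)/(-19 + b) = -3 + 2*b/(-19 + b))
k = 0 (k = 0*58 = 0)
k - U(J(-6, W(0, 5))) = 0 - (57 - 1*0)/(-19 + 0) = 0 - (57 + 0)/(-19) = 0 - (-1)*57/19 = 0 - 1*(-3) = 0 + 3 = 3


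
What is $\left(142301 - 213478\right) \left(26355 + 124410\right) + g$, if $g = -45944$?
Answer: $-10731046349$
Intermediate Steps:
$\left(142301 - 213478\right) \left(26355 + 124410\right) + g = \left(142301 - 213478\right) \left(26355 + 124410\right) - 45944 = \left(-71177\right) 150765 - 45944 = -10731000405 - 45944 = -10731046349$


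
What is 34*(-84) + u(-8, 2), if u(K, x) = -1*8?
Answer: -2864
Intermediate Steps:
u(K, x) = -8
34*(-84) + u(-8, 2) = 34*(-84) - 8 = -2856 - 8 = -2864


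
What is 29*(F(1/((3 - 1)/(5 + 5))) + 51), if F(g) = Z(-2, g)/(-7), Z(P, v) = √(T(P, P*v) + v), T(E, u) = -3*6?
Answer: 1479 - 29*I*√13/7 ≈ 1479.0 - 14.937*I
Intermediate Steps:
T(E, u) = -18
Z(P, v) = √(-18 + v)
F(g) = -√(-18 + g)/7 (F(g) = √(-18 + g)/(-7) = √(-18 + g)*(-⅐) = -√(-18 + g)/7)
29*(F(1/((3 - 1)/(5 + 5))) + 51) = 29*(-√(-18 + 1/((3 - 1)/(5 + 5)))/7 + 51) = 29*(-√(-18 + 1/(2/10))/7 + 51) = 29*(-√(-18 + 1/(2*(⅒)))/7 + 51) = 29*(-√(-18 + 1/(⅕))/7 + 51) = 29*(-√(-18 + 5)/7 + 51) = 29*(-I*√13/7 + 51) = 29*(51 - I*√13/7) = 1479 - 29*I*√13/7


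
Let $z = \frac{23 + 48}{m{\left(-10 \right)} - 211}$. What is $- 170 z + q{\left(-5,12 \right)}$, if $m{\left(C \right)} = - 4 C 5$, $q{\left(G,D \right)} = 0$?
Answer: $\frac{12070}{11} \approx 1097.3$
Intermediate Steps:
$m{\left(C \right)} = - 20 C$
$z = - \frac{71}{11}$ ($z = \frac{23 + 48}{\left(-20\right) \left(-10\right) - 211} = \frac{71}{200 - 211} = \frac{71}{-11} = 71 \left(- \frac{1}{11}\right) = - \frac{71}{11} \approx -6.4545$)
$- 170 z + q{\left(-5,12 \right)} = \left(-170\right) \left(- \frac{71}{11}\right) + 0 = \frac{12070}{11} + 0 = \frac{12070}{11}$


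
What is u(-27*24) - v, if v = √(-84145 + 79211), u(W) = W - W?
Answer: -I*√4934 ≈ -70.242*I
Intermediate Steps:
u(W) = 0
v = I*√4934 (v = √(-4934) = I*√4934 ≈ 70.242*I)
u(-27*24) - v = 0 - I*√4934 = -I*√4934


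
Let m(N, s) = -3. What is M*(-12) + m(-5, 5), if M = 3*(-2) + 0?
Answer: 69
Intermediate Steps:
M = -6 (M = -6 + 0 = -6)
M*(-12) + m(-5, 5) = -6*(-12) - 3 = 72 - 3 = 69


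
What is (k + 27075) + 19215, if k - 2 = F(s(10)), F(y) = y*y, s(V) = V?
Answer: 46392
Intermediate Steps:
F(y) = y**2
k = 102 (k = 2 + 10**2 = 2 + 100 = 102)
(k + 27075) + 19215 = (102 + 27075) + 19215 = 27177 + 19215 = 46392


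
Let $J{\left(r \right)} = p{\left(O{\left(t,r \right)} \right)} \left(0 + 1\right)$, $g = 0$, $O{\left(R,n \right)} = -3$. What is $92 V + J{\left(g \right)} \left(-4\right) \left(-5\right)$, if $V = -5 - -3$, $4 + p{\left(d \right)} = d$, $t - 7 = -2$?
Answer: $-324$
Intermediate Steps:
$t = 5$ ($t = 7 - 2 = 5$)
$p{\left(d \right)} = -4 + d$
$V = -2$ ($V = -5 + 3 = -2$)
$J{\left(r \right)} = -7$ ($J{\left(r \right)} = \left(-4 - 3\right) \left(0 + 1\right) = \left(-7\right) 1 = -7$)
$92 V + J{\left(g \right)} \left(-4\right) \left(-5\right) = 92 \left(-2\right) + \left(-7\right) \left(-4\right) \left(-5\right) = -184 + 28 \left(-5\right) = -184 - 140 = -324$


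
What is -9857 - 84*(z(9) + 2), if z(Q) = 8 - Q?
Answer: -9941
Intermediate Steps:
-9857 - 84*(z(9) + 2) = -9857 - 84*((8 - 1*9) + 2) = -9857 - 84*((8 - 9) + 2) = -9857 - 84*(-1 + 2) = -9857 - 84*1 = -9857 - 84 = -9941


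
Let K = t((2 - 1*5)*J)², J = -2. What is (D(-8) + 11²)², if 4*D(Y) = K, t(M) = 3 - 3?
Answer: 14641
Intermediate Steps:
t(M) = 0
K = 0 (K = 0² = 0)
D(Y) = 0 (D(Y) = (¼)*0 = 0)
(D(-8) + 11²)² = (0 + 11²)² = (0 + 121)² = 121² = 14641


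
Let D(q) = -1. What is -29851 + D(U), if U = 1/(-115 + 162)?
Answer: -29852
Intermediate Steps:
U = 1/47 ≈ 0.021277
-29851 + D(U) = -29851 - 1 = -29852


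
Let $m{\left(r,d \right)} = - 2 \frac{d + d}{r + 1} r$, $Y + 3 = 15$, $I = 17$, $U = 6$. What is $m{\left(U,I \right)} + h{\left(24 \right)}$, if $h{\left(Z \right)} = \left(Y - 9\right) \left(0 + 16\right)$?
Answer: $- \frac{72}{7} \approx -10.286$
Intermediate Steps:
$Y = 12$ ($Y = -3 + 15 = 12$)
$h{\left(Z \right)} = 48$ ($h{\left(Z \right)} = \left(12 - 9\right) \left(0 + 16\right) = 3 \cdot 16 = 48$)
$m{\left(r,d \right)} = - \frac{4 d r}{1 + r}$ ($m{\left(r,d \right)} = - 2 \frac{2 d}{1 + r} r = - \frac{4 d}{1 + r} r = - \frac{4 d r}{1 + r}$)
$m{\left(U,I \right)} + h{\left(24 \right)} = \left(-4\right) 17 \cdot 6 \frac{1}{1 + 6} + 48 = \left(-4\right) 17 \cdot 6 \cdot \frac{1}{7} + 48 = - \frac{408}{7} + 48 = - \frac{72}{7}$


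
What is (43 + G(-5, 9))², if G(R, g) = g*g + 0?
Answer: 15376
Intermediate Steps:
G(R, g) = g² (G(R, g) = g² + 0 = g²)
(43 + G(-5, 9))² = (43 + 9²)² = (43 + 81)² = 124² = 15376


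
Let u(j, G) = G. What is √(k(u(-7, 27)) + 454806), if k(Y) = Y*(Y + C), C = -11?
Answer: 3*√50582 ≈ 674.71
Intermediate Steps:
k(Y) = Y*(-11 + Y) (k(Y) = Y*(Y - 11) = Y*(-11 + Y))
√(k(u(-7, 27)) + 454806) = √(27*(-11 + 27) + 454806) = √(27*16 + 454806) = √(432 + 454806) = √455238 = 3*√50582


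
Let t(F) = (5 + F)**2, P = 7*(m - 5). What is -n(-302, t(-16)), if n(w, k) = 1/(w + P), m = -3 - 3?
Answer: 1/379 ≈ 0.0026385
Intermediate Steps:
m = -6
P = -77 (P = 7*(-6 - 5) = 7*(-11) = -77)
n(w, k) = 1/(-77 + w) (n(w, k) = 1/(w - 77) = 1/(-77 + w))
-n(-302, t(-16)) = -1/(-77 - 302) = -1/(-379) = -1*(-1/379) = 1/379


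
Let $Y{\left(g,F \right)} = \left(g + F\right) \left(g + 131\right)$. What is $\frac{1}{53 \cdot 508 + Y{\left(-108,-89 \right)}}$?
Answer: $\frac{1}{22393} \approx 4.4657 \cdot 10^{-5}$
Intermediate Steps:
$Y{\left(g,F \right)} = \left(131 + g\right) \left(F + g\right)$ ($Y{\left(g,F \right)} = \left(F + g\right) \left(131 + g\right) = \left(131 + g\right) \left(F + g\right)$)
$\frac{1}{53 \cdot 508 + Y{\left(-108,-89 \right)}} = \frac{1}{53 \cdot 508 + \left(\left(-108\right)^{2} + 131 \left(-89\right) + 131 \left(-108\right) - -9612\right)} = \frac{1}{26924 + \left(11664 - 11659 - 14148 + 9612\right)} = \frac{1}{26924 - 4531} = \frac{1}{22393}$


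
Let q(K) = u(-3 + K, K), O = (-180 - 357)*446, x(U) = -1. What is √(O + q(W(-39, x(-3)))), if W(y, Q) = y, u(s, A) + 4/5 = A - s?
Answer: I*√5987495/5 ≈ 489.39*I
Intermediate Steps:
u(s, A) = -⅘ + A - s (u(s, A) = -⅘ + (A - s) = -⅘ + A - s)
O = -239502 (O = -537*446 = -239502)
q(K) = 11/5 (q(K) = -⅘ + K - (-3 + K) = -⅘ + K + (3 - K) = 11/5)
√(O + q(W(-39, x(-3)))) = √(-239502 + 11/5) = √(-1197499/5) = I*√5987495/5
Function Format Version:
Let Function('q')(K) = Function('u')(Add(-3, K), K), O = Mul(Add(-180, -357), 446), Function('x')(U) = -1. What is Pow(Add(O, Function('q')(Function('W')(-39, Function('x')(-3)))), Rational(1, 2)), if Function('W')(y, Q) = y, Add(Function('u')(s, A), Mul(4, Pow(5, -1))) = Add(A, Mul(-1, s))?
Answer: Mul(Rational(1, 5), I, Pow(5987495, Rational(1, 2))) ≈ Mul(489.39, I)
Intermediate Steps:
Function('u')(s, A) = Add(Rational(-4, 5), A, Mul(-1, s)) (Function('u')(s, A) = Add(Rational(-4, 5), Add(A, Mul(-1, s))) = Add(Rational(-4, 5), A, Mul(-1, s)))
O = -239502 (O = Mul(-537, 446) = -239502)
Function('q')(K) = Rational(11, 5) (Function('q')(K) = Add(Rational(-4, 5), K, Mul(-1, Add(-3, K))) = Add(Rational(-4, 5), K, Add(3, Mul(-1, K))) = Rational(11, 5))
Pow(Add(O, Function('q')(Function('W')(-39, Function('x')(-3)))), Rational(1, 2)) = Pow(Add(-239502, Rational(11, 5)), Rational(1, 2)) = Pow(Rational(-1197499, 5), Rational(1, 2)) = Mul(Rational(1, 5), I, Pow(5987495, Rational(1, 2)))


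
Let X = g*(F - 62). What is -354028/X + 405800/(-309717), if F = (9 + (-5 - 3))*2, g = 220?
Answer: 8690994173/340688700 ≈ 25.510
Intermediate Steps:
F = 2 (F = (9 - 8)*2 = 1*2 = 2)
X = -13200 (X = 220*(2 - 62) = 220*(-60) = -13200)
-354028/X + 405800/(-309717) = -354028/(-13200) + 405800/(-309717) = -354028*(-1/13200) + 405800*(-1/309717) = 88507/3300 - 405800/309717 = 8690994173/340688700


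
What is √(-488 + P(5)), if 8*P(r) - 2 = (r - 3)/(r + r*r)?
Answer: I*√1755870/60 ≈ 22.085*I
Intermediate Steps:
P(r) = ¼ + (-3 + r)/(8*(r + r²)) (P(r) = ¼ + ((r - 3)/(r + r*r))/8 = ¼ + ((-3 + r)/(r + r²))/8 = ¼ + (-3 + r)/(8*(r + r²)))
√(-488 + P(5)) = √(-488 + (⅛)*(-3 + 2*5² + 3*5)/(5*(1 + 5))) = √(-488 + (⅛)*(⅕)*(-3 + 2*25 + 15)/6) = √(-488 + (⅛)*(⅕)*(⅙)*(-3 + 50 + 15)) = √(-488 + (⅛)*(⅕)*(⅙)*62) = √(-488 + 31/120) = √(-58529/120) = I*√1755870/60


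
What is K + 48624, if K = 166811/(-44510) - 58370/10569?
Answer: 1759203229877/36186630 ≈ 48615.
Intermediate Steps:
K = -335467243/36186630 (K = 166811*(-1/44510) - 58370*1/10569 = -166811/44510 - 4490/813 = -335467243/36186630 ≈ -9.2705)
K + 48624 = -335467243/36186630 + 48624 = 1759203229877/36186630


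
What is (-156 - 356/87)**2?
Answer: 193989184/7569 ≈ 25629.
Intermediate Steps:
(-156 - 356/87)**2 = (-13928/87)**2 = 193989184/7569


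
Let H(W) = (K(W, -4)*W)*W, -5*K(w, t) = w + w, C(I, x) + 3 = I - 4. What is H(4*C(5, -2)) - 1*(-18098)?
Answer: 91514/5 ≈ 18303.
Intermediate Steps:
C(I, x) = -7 + I (C(I, x) = -3 + (I - 4) = -3 + (-4 + I) = -7 + I)
K(w, t) = -2*w/5 (K(w, t) = -(w + w)/5 = -2*w/5)
H(W) = -2*W³/5 (H(W) = ((-2*W/5)*W)*W = (-2*W²/5)*W = -2*W³/5)
H(4*C(5, -2)) - 1*(-18098) = -2*64*(-7 + 5)³/5 - 1*(-18098) = -2*(4*(-2))³/5 + 18098 = -⅖*(-8)³ + 18098 = -⅖*(-512) + 18098 = 1024/5 + 18098 = 91514/5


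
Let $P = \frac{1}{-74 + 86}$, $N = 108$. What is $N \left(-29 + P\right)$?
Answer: $-3123$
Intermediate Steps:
$P = \frac{1}{12} \approx 0.083333$
$N \left(-29 + P\right) = 108 \left(-29 + \frac{1}{12}\right) = 108 \left(- \frac{347}{12}\right) = -3123$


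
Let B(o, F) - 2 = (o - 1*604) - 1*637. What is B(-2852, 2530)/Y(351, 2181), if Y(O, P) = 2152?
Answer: -4091/2152 ≈ -1.9010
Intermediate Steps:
B(o, F) = -1239 + o (B(o, F) = 2 + ((o - 1*604) - 1*637) = 2 + ((o - 604) - 637) = 2 + ((-604 + o) - 637) = 2 + (-1241 + o) = -1239 + o)
B(-2852, 2530)/Y(351, 2181) = (-1239 - 2852)/2152 = -4091*1/2152 = -4091/2152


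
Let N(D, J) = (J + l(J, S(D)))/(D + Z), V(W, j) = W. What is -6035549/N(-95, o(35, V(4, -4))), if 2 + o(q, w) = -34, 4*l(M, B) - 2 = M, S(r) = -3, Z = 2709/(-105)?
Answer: -7290943192/445 ≈ -1.6384e+7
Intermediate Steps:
Z = -129/5 (Z = 2709*(-1/105) = -129/5 ≈ -25.800)
l(M, B) = ½ + M/4
o(q, w) = -36 (o(q, w) = -2 - 34 = -36)
N(D, J) = (½ + 5*J/4)/(-129/5 + D) (N(D, J) = (J + (½ + J/4))/(D - 129/5) = (½ + 5*J/4)/(-129/5 + D))
-6035549/N(-95, o(35, V(4, -4))) = -6035549/(5*(2 + 5*(-36))/(4*(-129 + 5*(-95)))) = -6035549/(5*(2 - 180)/(4*(-129 - 475))) = -6035549/((5/4)*(-178)/(-604)) = -6035549/((5/4)*(-1/604)*(-178)) = -6035549/445/1208 = -6035549*1208/445 = -1*7290943192/445 = -7290943192/445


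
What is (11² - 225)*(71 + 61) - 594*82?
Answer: -62436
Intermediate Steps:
(11² - 225)*(71 + 61) - 594*82 = (121 - 225)*132 - 297*164 = -104*132 - 48708 = -13728 - 48708 = -62436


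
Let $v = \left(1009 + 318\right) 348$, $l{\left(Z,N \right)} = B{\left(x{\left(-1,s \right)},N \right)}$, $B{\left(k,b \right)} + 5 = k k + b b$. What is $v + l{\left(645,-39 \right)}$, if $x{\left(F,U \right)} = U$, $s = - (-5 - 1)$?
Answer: $463348$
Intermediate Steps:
$s = 6$ ($s = \left(-1\right) \left(-6\right) = 6$)
$B{\left(k,b \right)} = -5 + b^{2} + k^{2}$ ($B{\left(k,b \right)} = -5 + \left(k k + b b\right) = -5 + \left(k^{2} + b^{2}\right) = -5 + \left(b^{2} + k^{2}\right) = -5 + b^{2} + k^{2}$)
$l{\left(Z,N \right)} = 31 + N^{2}$ ($l{\left(Z,N \right)} = -5 + N^{2} + 6^{2} = -5 + N^{2} + 36 = 31 + N^{2}$)
$v = 461796$ ($v = 1327 \cdot 348 = 461796$)
$v + l{\left(645,-39 \right)} = 461796 + \left(31 + \left(-39\right)^{2}\right) = 461796 + \left(31 + 1521\right) = 461796 + 1552 = 463348$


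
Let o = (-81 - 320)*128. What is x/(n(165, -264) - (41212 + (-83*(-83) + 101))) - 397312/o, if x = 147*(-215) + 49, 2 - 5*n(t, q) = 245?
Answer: 812119092/96742453 ≈ 8.3947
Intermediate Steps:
n(t, q) = -243/5 (n(t, q) = 2/5 - 1/5*245 = 2/5 - 49 = -243/5)
o = -51328 (o = -401*128 = -51328)
x = -31556 (x = -31605 + 49 = -31556)
x/(n(165, -264) - (41212 + (-83*(-83) + 101))) - 397312/o = -31556/(-243/5 - (41212 + (-83*(-83) + 101))) - 397312/(-51328) = -31556/(-243/5 - (41212 + (6889 + 101))) - 397312*(-1/51328) = -31556/(-243/5 - (41212 + 6990)) + 3104/401 = -31556/(-243/5 - 1*48202) + 3104/401 = -31556/(-243/5 - 48202) + 3104/401 = -31556/(-241253/5) + 3104/401 = -31556*(-5/241253) + 3104/401 = 157780/241253 + 3104/401 = 812119092/96742453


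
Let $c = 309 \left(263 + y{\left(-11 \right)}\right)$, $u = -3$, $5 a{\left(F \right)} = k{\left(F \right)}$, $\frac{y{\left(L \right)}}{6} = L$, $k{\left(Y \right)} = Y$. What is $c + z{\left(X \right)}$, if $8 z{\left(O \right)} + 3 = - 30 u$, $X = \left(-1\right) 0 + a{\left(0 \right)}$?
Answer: $\frac{487071}{8} \approx 60884.0$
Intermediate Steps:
$y{\left(L \right)} = 6 L$
$a{\left(F \right)} = \frac{F}{5}$
$X = 0$ ($X = \left(-1\right) 0 + \frac{1}{5} \cdot 0 = 0 + 0 = 0$)
$c = 60873$ ($c = 309 \left(263 + 6 \left(-11\right)\right) = 309 \left(263 - 66\right) = 309 \cdot 197 = 60873$)
$z{\left(O \right)} = \frac{87}{8}$ ($z{\left(O \right)} = - \frac{3}{8} + \frac{\left(-30\right) \left(-3\right)}{8} = - \frac{3}{8} + \frac{1}{8} \cdot 90 = - \frac{3}{8} + \frac{45}{4} = \frac{87}{8}$)
$c + z{\left(X \right)} = 60873 + \frac{87}{8} = \frac{487071}{8}$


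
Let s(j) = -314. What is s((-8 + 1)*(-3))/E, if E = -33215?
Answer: 314/33215 ≈ 0.0094536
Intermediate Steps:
s((-8 + 1)*(-3))/E = -314/(-33215) = -314*(-1/33215) = 314/33215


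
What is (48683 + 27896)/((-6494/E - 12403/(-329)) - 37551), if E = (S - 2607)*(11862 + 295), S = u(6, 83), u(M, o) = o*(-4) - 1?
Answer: -64320779688270/31508439019111 ≈ -2.0414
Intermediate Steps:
u(M, o) = -1 - 4*o (u(M, o) = -4*o - 1 = -1 - 4*o)
S = -333 (S = -1 - 4*83 = -1 - 332 = -333)
E = -35741580 (E = (-333 - 2607)*(11862 + 295) = -2940*12157 = -35741580)
(48683 + 27896)/((-6494/E - 12403/(-329)) - 37551) = (48683 + 27896)/((-6494/(-35741580) - 12403/(-329)) - 37551) = 76579/((-6494*(-1/35741580) - 12403*(-1/329)) - 37551) = 76579/((3247/17870790 + 12403/329) - 37551) = 76579/(31664639519/839927130 - 37551) = 76579/(-31508439019111/839927130) = 76579*(-839927130/31508439019111) = -64320779688270/31508439019111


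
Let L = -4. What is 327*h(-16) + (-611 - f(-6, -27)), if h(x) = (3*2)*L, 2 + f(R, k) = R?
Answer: -8451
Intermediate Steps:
f(R, k) = -2 + R
h(x) = -24 (h(x) = (3*2)*(-4) = 6*(-4) = -24)
327*h(-16) + (-611 - f(-6, -27)) = 327*(-24) + (-611 - (-2 - 6)) = -7848 + (-611 - 1*(-8)) = -7848 + (-611 + 8) = -7848 - 603 = -8451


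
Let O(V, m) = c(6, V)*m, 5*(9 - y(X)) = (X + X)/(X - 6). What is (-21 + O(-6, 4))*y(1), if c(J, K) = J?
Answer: 681/25 ≈ 27.240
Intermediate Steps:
y(X) = 9 - 2*X/(5*(-6 + X)) (y(X) = 9 - (X + X)/(5*(X - 6)) = 9 - 2*X/(5*(-6 + X)))
O(V, m) = 6*m
(-21 + O(-6, 4))*y(1) = (-21 + 6*4)*((-270 + 43*1)/(5*(-6 + 1))) = (-21 + 24)*((1/5)*(-270 + 43)/(-5)) = 3*((1/5)*(-1/5)*(-227)) = 3*(227/25) = 681/25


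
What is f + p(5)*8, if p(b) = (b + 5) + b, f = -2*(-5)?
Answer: 130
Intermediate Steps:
f = 10
p(b) = 5 + 2*b (p(b) = (5 + b) + b = 5 + 2*b)
f + p(5)*8 = 10 + (5 + 2*5)*8 = 10 + (5 + 10)*8 = 10 + 15*8 = 10 + 120 = 130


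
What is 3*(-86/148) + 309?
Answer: 22737/74 ≈ 307.26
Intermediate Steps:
3*(-86/148) + 309 = 3*(-86*1/148) + 309 = 3*(-43/74) + 309 = -129/74 + 309 = 22737/74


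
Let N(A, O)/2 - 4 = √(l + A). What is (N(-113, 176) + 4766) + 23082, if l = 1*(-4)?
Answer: 27856 + 6*I*√13 ≈ 27856.0 + 21.633*I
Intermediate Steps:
l = -4
N(A, O) = 8 + 2*√(-4 + A)
(N(-113, 176) + 4766) + 23082 = ((8 + 2*√(-4 - 113)) + 4766) + 23082 = ((8 + 2*√(-117)) + 4766) + 23082 = ((8 + 2*(3*I*√13)) + 4766) + 23082 = ((8 + 6*I*√13) + 4766) + 23082 = (4774 + 6*I*√13) + 23082 = 27856 + 6*I*√13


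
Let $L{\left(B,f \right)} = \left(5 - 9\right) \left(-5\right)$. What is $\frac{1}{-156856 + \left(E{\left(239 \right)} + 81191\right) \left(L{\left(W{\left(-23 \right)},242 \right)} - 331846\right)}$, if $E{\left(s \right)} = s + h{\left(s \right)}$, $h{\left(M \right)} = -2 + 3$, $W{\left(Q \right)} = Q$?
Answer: $- \frac{1}{27021079862} \approx -3.7008 \cdot 10^{-11}$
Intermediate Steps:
$L{\left(B,f \right)} = 20$ ($L{\left(B,f \right)} = \left(-4\right) \left(-5\right) = 20$)
$h{\left(M \right)} = 1$
$E{\left(s \right)} = 1 + s$ ($E{\left(s \right)} = s + 1 = 1 + s$)
$\frac{1}{-156856 + \left(E{\left(239 \right)} + 81191\right) \left(L{\left(W{\left(-23 \right)},242 \right)} - 331846\right)} = \frac{1}{-156856 + \left(\left(1 + 239\right) + 81191\right) \left(20 - 331846\right)} = \frac{1}{-156856 + \left(240 + 81191\right) \left(-331826\right)} = \frac{1}{-156856 + 81431 \left(-331826\right)} = \frac{1}{-156856 - 27020923006} = \frac{1}{-27021079862} = - \frac{1}{27021079862}$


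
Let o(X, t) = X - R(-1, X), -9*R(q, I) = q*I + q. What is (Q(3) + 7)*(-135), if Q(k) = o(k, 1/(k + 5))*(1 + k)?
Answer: -2325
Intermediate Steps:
R(q, I) = -q/9 - I*q/9 (R(q, I) = -(q*I + q)/9 = -(I*q + q)/9 = -(q + I*q)/9 = -q/9 - I*q/9)
o(X, t) = -1/9 + 8*X/9 (o(X, t) = X - (-1)*(-1)*(1 + X)/9 = X - (1/9 + X/9) = X + (-1/9 - X/9) = -1/9 + 8*X/9)
Q(k) = (1 + k)*(-1/9 + 8*k/9) (Q(k) = (-1/9 + 8*k/9)*(1 + k) = (1 + k)*(-1/9 + 8*k/9))
(Q(3) + 7)*(-135) = ((1 + 3)*(-1 + 8*3)/9 + 7)*(-135) = ((1/9)*4*(-1 + 24) + 7)*(-135) = ((1/9)*4*23 + 7)*(-135) = (92/9 + 7)*(-135) = (155/9)*(-135) = -2325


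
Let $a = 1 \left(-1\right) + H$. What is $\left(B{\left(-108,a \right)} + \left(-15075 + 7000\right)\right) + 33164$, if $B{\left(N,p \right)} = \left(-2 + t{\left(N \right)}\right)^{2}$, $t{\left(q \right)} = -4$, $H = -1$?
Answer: $25125$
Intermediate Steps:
$a = -2$ ($a = 1 \left(-1\right) - 1 = -1 - 1 = -2$)
$B{\left(N,p \right)} = 36$ ($B{\left(N,p \right)} = \left(-2 - 4\right)^{2} = \left(-6\right)^{2} = 36$)
$\left(B{\left(-108,a \right)} + \left(-15075 + 7000\right)\right) + 33164 = \left(36 + \left(-15075 + 7000\right)\right) + 33164 = \left(36 - 8075\right) + 33164 = -8039 + 33164 = 25125$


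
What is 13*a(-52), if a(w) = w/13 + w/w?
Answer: -39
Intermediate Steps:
a(w) = 1 + w/13 (a(w) = w*(1/13) + 1 = w/13 + 1 = 1 + w/13)
13*a(-52) = 13*(1 + (1/13)*(-52)) = 13*(1 - 4) = 13*(-3) = -39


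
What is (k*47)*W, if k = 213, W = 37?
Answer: 370407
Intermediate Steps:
(k*47)*W = (213*47)*37 = 10011*37 = 370407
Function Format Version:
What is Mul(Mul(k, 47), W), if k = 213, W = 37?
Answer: 370407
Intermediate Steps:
Mul(Mul(k, 47), W) = Mul(Mul(213, 47), 37) = Mul(10011, 37) = 370407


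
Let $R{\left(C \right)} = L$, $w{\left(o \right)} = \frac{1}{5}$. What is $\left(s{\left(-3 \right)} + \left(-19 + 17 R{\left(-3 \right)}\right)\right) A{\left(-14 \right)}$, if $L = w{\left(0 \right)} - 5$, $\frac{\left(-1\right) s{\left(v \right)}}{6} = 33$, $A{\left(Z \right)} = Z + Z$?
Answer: $\frac{41804}{5} \approx 8360.8$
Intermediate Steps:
$w{\left(o \right)} = \frac{1}{5}$
$A{\left(Z \right)} = 2 Z$
$s{\left(v \right)} = -198$ ($s{\left(v \right)} = \left(-6\right) 33 = -198$)
$L = - \frac{24}{5}$ ($L = \frac{1}{5} - 5 = - \frac{24}{5} \approx -4.8$)
$R{\left(C \right)} = - \frac{24}{5}$
$\left(s{\left(-3 \right)} + \left(-19 + 17 R{\left(-3 \right)}\right)\right) A{\left(-14 \right)} = \left(-198 + \left(-19 + 17 \left(- \frac{24}{5}\right)\right)\right) 2 \left(-14\right) = \left(-198 - \frac{503}{5}\right) \left(-28\right) = \left(- \frac{1493}{5}\right) \left(-28\right) = \frac{41804}{5}$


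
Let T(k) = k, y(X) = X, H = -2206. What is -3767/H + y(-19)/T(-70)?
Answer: 76401/38605 ≈ 1.9790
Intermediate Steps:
-3767/H + y(-19)/T(-70) = -3767/(-2206) - 19/(-70) = -3767*(-1/2206) - 19*(-1/70) = 3767/2206 + 19/70 = 76401/38605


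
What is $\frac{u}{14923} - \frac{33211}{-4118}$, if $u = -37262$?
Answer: $\frac{342162837}{61452914} \approx 5.5679$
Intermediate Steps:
$\frac{u}{14923} - \frac{33211}{-4118} = - \frac{37262}{14923} - \frac{33211}{-4118} = \left(-37262\right) \frac{1}{14923} - - \frac{33211}{4118} = - \frac{37262}{14923} + \frac{33211}{4118} = \frac{342162837}{61452914}$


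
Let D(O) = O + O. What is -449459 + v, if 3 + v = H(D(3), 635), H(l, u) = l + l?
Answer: -449450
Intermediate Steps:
D(O) = 2*O
H(l, u) = 2*l
v = 9 (v = -3 + 2*(2*3) = -3 + 2*6 = -3 + 12 = 9)
-449459 + v = -449459 + 9 = -449450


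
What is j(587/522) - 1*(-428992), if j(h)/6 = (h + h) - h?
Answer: 37322891/87 ≈ 4.2900e+5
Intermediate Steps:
j(h) = 6*h (j(h) = 6*((h + h) - h) = 6*(2*h - h) = 6*h)
j(587/522) - 1*(-428992) = 6*(587/522) - 1*(-428992) = 6*(587*(1/522)) + 428992 = 6*(587/522) + 428992 = 587/87 + 428992 = 37322891/87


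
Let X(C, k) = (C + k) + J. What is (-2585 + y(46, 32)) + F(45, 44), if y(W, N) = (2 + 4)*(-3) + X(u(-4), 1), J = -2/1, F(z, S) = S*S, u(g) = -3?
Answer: -671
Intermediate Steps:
F(z, S) = S²
J = -2 (J = -2*1 = -2)
X(C, k) = -2 + C + k (X(C, k) = (C + k) - 2 = -2 + C + k)
y(W, N) = -22 (y(W, N) = (2 + 4)*(-3) + (-2 - 3 + 1) = 6*(-3) - 4 = -18 - 4 = -22)
(-2585 + y(46, 32)) + F(45, 44) = (-2585 - 22) + 44² = -2607 + 1936 = -671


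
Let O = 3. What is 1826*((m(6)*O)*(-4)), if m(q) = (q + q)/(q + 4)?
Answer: -131472/5 ≈ -26294.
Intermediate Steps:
m(q) = 2*q/(4 + q) (m(q) = (2*q)/(4 + q) = 2*q/(4 + q))
1826*((m(6)*O)*(-4)) = 1826*(((2*6/(4 + 6))*3)*(-4)) = 1826*(((2*6/10)*3)*(-4)) = 1826*(((2*6*(1/10))*3)*(-4)) = 1826*(((6/5)*3)*(-4)) = 1826*((18/5)*(-4)) = 1826*(-72/5) = -131472/5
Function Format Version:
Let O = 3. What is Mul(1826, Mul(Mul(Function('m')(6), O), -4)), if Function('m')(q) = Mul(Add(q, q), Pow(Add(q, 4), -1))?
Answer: Rational(-131472, 5) ≈ -26294.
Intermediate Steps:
Function('m')(q) = Mul(2, q, Pow(Add(4, q), -1)) (Function('m')(q) = Mul(Mul(2, q), Pow(Add(4, q), -1)) = Mul(2, q, Pow(Add(4, q), -1)))
Mul(1826, Mul(Mul(Function('m')(6), O), -4)) = Mul(1826, Mul(Mul(Mul(2, 6, Pow(Add(4, 6), -1)), 3), -4)) = Mul(1826, Mul(Mul(Mul(2, 6, Pow(10, -1)), 3), -4)) = Mul(1826, Mul(Mul(Mul(2, 6, Rational(1, 10)), 3), -4)) = Mul(1826, Mul(Mul(Rational(6, 5), 3), -4)) = Mul(1826, Mul(Rational(18, 5), -4)) = Mul(1826, Rational(-72, 5)) = Rational(-131472, 5)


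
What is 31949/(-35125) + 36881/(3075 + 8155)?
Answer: 187331571/78890750 ≈ 2.3746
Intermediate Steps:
31949/(-35125) + 36881/(3075 + 8155) = 31949*(-1/35125) + 36881/11230 = -31949/35125 + 36881*(1/11230) = -31949/35125 + 36881/11230 = 187331571/78890750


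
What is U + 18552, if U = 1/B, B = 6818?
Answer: 126487537/6818 ≈ 18552.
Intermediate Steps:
U = 1/6818 ≈ 0.00014667
U + 18552 = 1/6818 + 18552 = 126487537/6818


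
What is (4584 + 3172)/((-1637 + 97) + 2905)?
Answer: 1108/195 ≈ 5.6821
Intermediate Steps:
(4584 + 3172)/((-1637 + 97) + 2905) = 7756/(-1540 + 2905) = 7756/1365 = 7756*(1/1365) = 1108/195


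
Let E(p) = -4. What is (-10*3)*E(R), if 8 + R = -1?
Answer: 120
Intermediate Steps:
R = -9 (R = -8 - 1 = -9)
(-10*3)*E(R) = -10*3*(-4) = -30*(-4) = 120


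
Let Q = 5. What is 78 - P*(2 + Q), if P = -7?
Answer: 127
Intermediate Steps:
78 - P*(2 + Q) = 78 - (-7)*(2 + 5) = 78 - (-7)*7 = 78 - 1*(-49) = 78 + 49 = 127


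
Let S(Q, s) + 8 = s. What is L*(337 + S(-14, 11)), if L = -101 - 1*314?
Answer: -141100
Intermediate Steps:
L = -415 (L = -101 - 314 = -415)
S(Q, s) = -8 + s
L*(337 + S(-14, 11)) = -415*(337 + (-8 + 11)) = -415*(337 + 3) = -415*340 = -141100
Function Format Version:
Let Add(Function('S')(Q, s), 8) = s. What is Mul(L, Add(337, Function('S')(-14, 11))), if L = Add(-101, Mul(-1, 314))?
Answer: -141100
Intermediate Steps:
L = -415 (L = Add(-101, -314) = -415)
Function('S')(Q, s) = Add(-8, s)
Mul(L, Add(337, Function('S')(-14, 11))) = Mul(-415, Add(337, Add(-8, 11))) = Mul(-415, Add(337, 3)) = Mul(-415, 340) = -141100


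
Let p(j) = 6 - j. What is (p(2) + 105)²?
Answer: 11881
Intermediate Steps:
(p(2) + 105)² = ((6 - 1*2) + 105)² = ((6 - 2) + 105)² = (4 + 105)² = 109² = 11881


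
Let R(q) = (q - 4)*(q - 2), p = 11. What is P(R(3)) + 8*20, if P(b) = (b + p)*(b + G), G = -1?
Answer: 140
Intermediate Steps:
R(q) = (-4 + q)*(-2 + q)
P(b) = (-1 + b)*(11 + b) (P(b) = (b + 11)*(b - 1) = (11 + b)*(-1 + b) = (-1 + b)*(11 + b))
P(R(3)) + 8*20 = (-11 + (8 + 3² - 6*3)² + 10*(8 + 3² - 6*3)) + 8*20 = (-11 + (8 + 9 - 18)² + 10*(8 + 9 - 18)) + 160 = (-11 + (-1)² + 10*(-1)) + 160 = (-11 + 1 - 10) + 160 = -20 + 160 = 140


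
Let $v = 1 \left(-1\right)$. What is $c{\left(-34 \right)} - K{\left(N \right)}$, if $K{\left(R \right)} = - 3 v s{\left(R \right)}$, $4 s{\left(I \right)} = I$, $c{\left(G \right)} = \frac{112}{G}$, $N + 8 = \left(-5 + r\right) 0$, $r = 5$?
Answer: $\frac{46}{17} \approx 2.7059$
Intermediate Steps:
$N = -8$ ($N = -8 + \left(-5 + 5\right) 0 = -8 + 0 \cdot 0 = -8 + 0 = -8$)
$s{\left(I \right)} = \frac{I}{4}$
$v = -1$
$K{\left(R \right)} = \frac{3 R}{4}$ ($K{\left(R \right)} = \left(-3\right) \left(-1\right) \frac{R}{4} = 3 \frac{R}{4} = \frac{3 R}{4}$)
$c{\left(-34 \right)} - K{\left(N \right)} = \frac{112}{-34} - \frac{3}{4} \left(-8\right) = 112 \left(- \frac{1}{34}\right) - -6 = - \frac{56}{17} + 6 = \frac{46}{17}$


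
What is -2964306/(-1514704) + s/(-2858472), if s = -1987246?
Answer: 717717197851/270608685768 ≈ 2.6522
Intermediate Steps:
-2964306/(-1514704) + s/(-2858472) = -2964306/(-1514704) - 1987246/(-2858472) = -2964306*(-1/1514704) - 1987246*(-1/2858472) = 1482153/757352 + 993623/1429236 = 717717197851/270608685768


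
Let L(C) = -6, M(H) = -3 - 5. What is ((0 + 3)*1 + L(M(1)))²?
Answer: 9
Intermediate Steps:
M(H) = -8
((0 + 3)*1 + L(M(1)))² = ((0 + 3)*1 - 6)² = (3*1 - 6)² = (3 - 6)² = (-3)² = 9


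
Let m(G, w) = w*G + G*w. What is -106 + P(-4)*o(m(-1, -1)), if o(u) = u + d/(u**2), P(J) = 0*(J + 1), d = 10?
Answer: -106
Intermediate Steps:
m(G, w) = 2*G*w (m(G, w) = G*w + G*w = 2*G*w)
P(J) = 0 (P(J) = 0*(1 + J) = 0)
o(u) = u + 10/u**2 (o(u) = u + 10/(u**2) = u + 10/u**2)
-106 + P(-4)*o(m(-1, -1)) = -106 + 0*(2*(-1)*(-1) + 10/(2*(-1)*(-1))**2) = -106 + 0*(2 + 10/2**2) = -106 + 0*(2 + 10*(1/4)) = -106 + 0*(2 + 5/2) = -106 + 0*(9/2) = -106 + 0 = -106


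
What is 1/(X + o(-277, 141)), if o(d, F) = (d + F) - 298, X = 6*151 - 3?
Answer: 1/469 ≈ 0.0021322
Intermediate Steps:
X = 903 (X = 906 - 3 = 903)
o(d, F) = -298 + F + d (o(d, F) = (F + d) - 298 = -298 + F + d)
1/(X + o(-277, 141)) = 1/(903 + (-298 + 141 - 277)) = 1/(903 - 434) = 1/469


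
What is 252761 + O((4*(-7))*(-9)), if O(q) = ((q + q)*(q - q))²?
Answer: 252761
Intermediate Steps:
O(q) = 0 (O(q) = ((2*q)*0)² = 0² = 0)
252761 + O((4*(-7))*(-9)) = 252761 + 0 = 252761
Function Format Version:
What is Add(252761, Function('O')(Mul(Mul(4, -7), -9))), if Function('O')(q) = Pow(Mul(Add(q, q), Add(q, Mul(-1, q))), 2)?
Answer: 252761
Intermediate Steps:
Function('O')(q) = 0 (Function('O')(q) = Pow(Mul(Mul(2, q), 0), 2) = Pow(0, 2) = 0)
Add(252761, Function('O')(Mul(Mul(4, -7), -9))) = Add(252761, 0) = 252761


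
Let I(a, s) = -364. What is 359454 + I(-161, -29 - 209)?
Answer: 359090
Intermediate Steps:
359454 + I(-161, -29 - 209) = 359454 - 364 = 359090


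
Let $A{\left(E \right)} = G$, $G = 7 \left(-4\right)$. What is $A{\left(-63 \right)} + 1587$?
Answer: $1559$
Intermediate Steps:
$G = -28$
$A{\left(E \right)} = -28$
$A{\left(-63 \right)} + 1587 = -28 + 1587 = 1559$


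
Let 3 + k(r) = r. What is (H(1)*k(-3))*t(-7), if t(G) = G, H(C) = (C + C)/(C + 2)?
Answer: 28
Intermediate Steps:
H(C) = 2*C/(2 + C) (H(C) = (2*C)/(2 + C) = 2*C/(2 + C))
k(r) = -3 + r
(H(1)*k(-3))*t(-7) = ((2*1/(2 + 1))*(-3 - 3))*(-7) = ((2*1/3)*(-6))*(-7) = ((2*1*(⅓))*(-6))*(-7) = ((⅔)*(-6))*(-7) = -4*(-7) = 28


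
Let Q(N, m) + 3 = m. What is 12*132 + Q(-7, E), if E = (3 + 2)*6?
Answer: 1611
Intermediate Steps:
E = 30 (E = 5*6 = 30)
Q(N, m) = -3 + m
12*132 + Q(-7, E) = 12*132 + (-3 + 30) = 1584 + 27 = 1611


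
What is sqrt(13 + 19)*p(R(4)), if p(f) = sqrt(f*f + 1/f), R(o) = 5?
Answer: 24*sqrt(35)/5 ≈ 28.397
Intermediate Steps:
p(f) = sqrt(1/f + f**2) (p(f) = sqrt(f**2 + 1/f) = sqrt(1/f + f**2))
sqrt(13 + 19)*p(R(4)) = sqrt(13 + 19)*sqrt((1 + 5**3)/5) = sqrt(32)*sqrt((1 + 125)/5) = (4*sqrt(2))*sqrt((1/5)*126) = (4*sqrt(2))*sqrt(126/5) = (4*sqrt(2))*(3*sqrt(70)/5) = 24*sqrt(35)/5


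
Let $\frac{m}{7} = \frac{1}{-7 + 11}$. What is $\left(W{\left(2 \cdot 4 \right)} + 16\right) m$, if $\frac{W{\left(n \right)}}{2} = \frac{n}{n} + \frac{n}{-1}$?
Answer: $\frac{7}{2} \approx 3.5$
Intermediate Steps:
$m = \frac{7}{4}$ ($m = \frac{7}{-7 + 11} = \frac{7}{4} \approx 1.75$)
$W{\left(n \right)} = 2 - 2 n$ ($W{\left(n \right)} = 2 \left(\frac{n}{n} + \frac{n}{-1}\right) = 2 \left(1 + n \left(-1\right)\right) = 2 \left(1 - n\right) = 2 - 2 n$)
$\left(W{\left(2 \cdot 4 \right)} + 16\right) m = \left(\left(2 - 2 \cdot 2 \cdot 4\right) + 16\right) \frac{7}{4} = \left(\left(2 - 16\right) + 16\right) \frac{7}{4} = \left(-14 + 16\right) \frac{7}{4} = 2 \cdot \frac{7}{4} = \frac{7}{2}$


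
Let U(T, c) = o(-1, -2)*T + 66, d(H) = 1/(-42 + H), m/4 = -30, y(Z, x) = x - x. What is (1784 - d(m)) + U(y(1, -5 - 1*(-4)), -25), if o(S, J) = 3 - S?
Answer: 299701/162 ≈ 1850.0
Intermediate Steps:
y(Z, x) = 0
m = -120 (m = 4*(-30) = -120)
U(T, c) = 66 + 4*T (U(T, c) = (3 - 1*(-1))*T + 66 = (3 + 1)*T + 66 = 4*T + 66 = 66 + 4*T)
(1784 - d(m)) + U(y(1, -5 - 1*(-4)), -25) = (1784 - 1/(-42 - 120)) + (66 + 4*0) = (1784 - 1/(-162)) + (66 + 0) = (1784 - 1*(-1/162)) + 66 = (1784 + 1/162) + 66 = 289009/162 + 66 = 299701/162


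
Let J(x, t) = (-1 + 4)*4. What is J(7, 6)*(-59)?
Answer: -708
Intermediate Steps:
J(x, t) = 12 (J(x, t) = 3*4 = 12)
J(7, 6)*(-59) = 12*(-59) = -708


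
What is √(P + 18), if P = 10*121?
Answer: 2*√307 ≈ 35.043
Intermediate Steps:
P = 1210
√(P + 18) = √(1210 + 18) = √1228 = 2*√307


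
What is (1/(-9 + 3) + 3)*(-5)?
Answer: -85/6 ≈ -14.167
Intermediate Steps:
(1/(-9 + 3) + 3)*(-5) = (1/(-6) + 3)*(-5) = (-⅙ + 3)*(-5) = (17/6)*(-5) = -85/6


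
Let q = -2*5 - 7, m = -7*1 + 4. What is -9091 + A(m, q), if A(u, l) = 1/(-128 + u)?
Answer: -1190922/131 ≈ -9091.0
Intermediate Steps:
m = -3 (m = -7 + 4 = -3)
q = -17 (q = -10 - 7 = -17)
-9091 + A(m, q) = -9091 + 1/(-128 - 3) = -9091 + 1/(-131) = -9091 - 1/131 = -1190922/131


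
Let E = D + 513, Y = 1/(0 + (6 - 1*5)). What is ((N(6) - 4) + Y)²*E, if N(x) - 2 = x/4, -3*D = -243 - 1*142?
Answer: 481/3 ≈ 160.33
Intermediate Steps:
D = 385/3 (D = -(-243 - 1*142)/3 = -(-243 - 142)/3 = -⅓*(-385) = 385/3 ≈ 128.33)
N(x) = 2 + x/4
Y = 1 (Y = 1/(0 + (6 - 5)) = 1/(0 + 1) = 1/1 = 1)
E = 1924/3 (E = 385/3 + 513 = 1924/3 ≈ 641.33)
((N(6) - 4) + Y)²*E = (((2 + (¼)*6) - 4) + 1)²*(1924/3) = (((2 + 3/2) - 4) + 1)²*(1924/3) = ((7/2 - 4) + 1)²*(1924/3) = (-½ + 1)²*(1924/3) = (½)²*(1924/3) = (¼)*(1924/3) = 481/3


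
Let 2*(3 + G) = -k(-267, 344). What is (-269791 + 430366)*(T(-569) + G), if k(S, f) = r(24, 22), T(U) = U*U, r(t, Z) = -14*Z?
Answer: 52012169400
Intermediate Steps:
T(U) = U²
k(S, f) = -308 (k(S, f) = -14*22 = -308)
G = 151 (G = -3 + (-1*(-308))/2 = -3 + (½)*308 = -3 + 154 = 151)
(-269791 + 430366)*(T(-569) + G) = (-269791 + 430366)*((-569)² + 151) = 160575*(323761 + 151) = 160575*323912 = 52012169400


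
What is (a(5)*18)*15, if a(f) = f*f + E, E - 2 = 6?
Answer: 8910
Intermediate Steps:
E = 8 (E = 2 + 6 = 8)
a(f) = 8 + f² (a(f) = f*f + 8 = f² + 8 = 8 + f²)
(a(5)*18)*15 = ((8 + 5²)*18)*15 = ((8 + 25)*18)*15 = (33*18)*15 = 594*15 = 8910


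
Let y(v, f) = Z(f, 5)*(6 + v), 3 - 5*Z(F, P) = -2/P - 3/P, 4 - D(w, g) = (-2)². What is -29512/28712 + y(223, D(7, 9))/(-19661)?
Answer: -365934669/352816645 ≈ -1.0372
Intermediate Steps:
D(w, g) = 0 (D(w, g) = 4 - 1*(-2)² = 4 - 1*4 = 4 - 4 = 0)
Z(F, P) = ⅗ + 1/P (Z(F, P) = ⅗ - (-2/P - 3/P)/5 = ⅗ - (-1)/P = ⅗ + 1/P)
y(v, f) = 24/5 + 4*v/5 (y(v, f) = (⅗ + 1/5)*(6 + v) = (⅗ + ⅕)*(6 + v) = 4*(6 + v)/5 = 24/5 + 4*v/5)
-29512/28712 + y(223, D(7, 9))/(-19661) = -29512/28712 + (24/5 + (⅘)*223)/(-19661) = -29512*1/28712 + (24/5 + 892/5)*(-1/19661) = -3689/3589 + (916/5)*(-1/19661) = -3689/3589 - 916/98305 = -365934669/352816645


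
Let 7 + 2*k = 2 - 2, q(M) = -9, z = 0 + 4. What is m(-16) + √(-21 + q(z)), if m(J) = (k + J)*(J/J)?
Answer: -39/2 + I*√30 ≈ -19.5 + 5.4772*I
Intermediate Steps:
z = 4
k = -7/2 (k = -7/2 + (2 - 2)/2 = -7/2 + (½)*0 = -7/2 + 0 = -7/2 ≈ -3.5000)
m(J) = -7/2 + J (m(J) = (-7/2 + J)*(J/J) = (-7/2 + J)*1 = -7/2 + J)
m(-16) + √(-21 + q(z)) = (-7/2 - 16) + √(-21 - 9) = -39/2 + √(-30) = -39/2 + I*√30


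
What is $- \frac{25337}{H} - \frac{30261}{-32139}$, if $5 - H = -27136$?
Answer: $\frac{259554}{32306837} \approx 0.008034$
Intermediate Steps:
$H = 27141$ ($H = 5 - -27136 = 5 + 27136 = 27141$)
$- \frac{25337}{H} - \frac{30261}{-32139} = - \frac{25337}{27141} - \frac{30261}{-32139} = \left(-25337\right) \frac{1}{27141} - - \frac{10087}{10713} = - \frac{25337}{27141} + \frac{10087}{10713} = \frac{259554}{32306837}$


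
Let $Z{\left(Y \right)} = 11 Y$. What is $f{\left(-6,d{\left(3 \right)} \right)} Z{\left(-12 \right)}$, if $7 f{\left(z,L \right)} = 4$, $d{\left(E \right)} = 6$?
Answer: $- \frac{528}{7} \approx -75.429$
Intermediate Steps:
$f{\left(z,L \right)} = \frac{4}{7}$ ($f{\left(z,L \right)} = \frac{1}{7} \cdot 4 = \frac{4}{7}$)
$f{\left(-6,d{\left(3 \right)} \right)} Z{\left(-12 \right)} = \frac{4 \cdot 11 \left(-12\right)}{7} = \frac{4}{7} \left(-132\right) = - \frac{528}{7}$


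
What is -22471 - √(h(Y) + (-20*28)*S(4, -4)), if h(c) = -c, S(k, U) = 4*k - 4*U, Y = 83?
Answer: -22471 - I*√18003 ≈ -22471.0 - 134.18*I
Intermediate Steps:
S(k, U) = -4*U + 4*k
-22471 - √(h(Y) + (-20*28)*S(4, -4)) = -22471 - √(-1*83 + (-20*28)*(-4*(-4) + 4*4)) = -22471 - √(-83 - 560*(16 + 16)) = -22471 - √(-83 - 560*32) = -22471 - √(-83 - 17920) = -22471 - √(-18003) = -22471 - I*√18003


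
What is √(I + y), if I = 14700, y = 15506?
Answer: √30206 ≈ 173.80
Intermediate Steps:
√(I + y) = √(14700 + 15506) = √30206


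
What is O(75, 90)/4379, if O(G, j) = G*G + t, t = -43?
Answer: 5582/4379 ≈ 1.2747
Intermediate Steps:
O(G, j) = -43 + G² (O(G, j) = G*G - 43 = G² - 43 = -43 + G²)
O(75, 90)/4379 = (-43 + 75²)/4379 = (-43 + 5625)*(1/4379) = 5582*(1/4379) = 5582/4379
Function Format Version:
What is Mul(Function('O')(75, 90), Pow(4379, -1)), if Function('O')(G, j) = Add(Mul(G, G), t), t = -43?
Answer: Rational(5582, 4379) ≈ 1.2747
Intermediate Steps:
Function('O')(G, j) = Add(-43, Pow(G, 2)) (Function('O')(G, j) = Add(Mul(G, G), -43) = Add(Pow(G, 2), -43) = Add(-43, Pow(G, 2)))
Mul(Function('O')(75, 90), Pow(4379, -1)) = Mul(Add(-43, Pow(75, 2)), Pow(4379, -1)) = Mul(Add(-43, 5625), Rational(1, 4379)) = Mul(5582, Rational(1, 4379)) = Rational(5582, 4379)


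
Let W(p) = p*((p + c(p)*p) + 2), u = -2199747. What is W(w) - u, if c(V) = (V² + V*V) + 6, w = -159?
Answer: 1280634318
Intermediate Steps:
c(V) = 6 + 2*V² (c(V) = (V² + V²) + 6 = 2*V² + 6 = 6 + 2*V²)
W(p) = p*(2 + p + p*(6 + 2*p²)) (W(p) = p*((p + (6 + 2*p²)*p) + 2) = p*((p + p*(6 + 2*p²)) + 2) = p*(2 + p + p*(6 + 2*p²)))
W(w) - u = -159*(2 + 2*(-159)³ + 7*(-159)) - 1*(-2199747) = -159*(2 + 2*(-4019679) - 1113) + 2199747 = -159*(2 - 8039358 - 1113) + 2199747 = -159*(-8040469) + 2199747 = 1278434571 + 2199747 = 1280634318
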